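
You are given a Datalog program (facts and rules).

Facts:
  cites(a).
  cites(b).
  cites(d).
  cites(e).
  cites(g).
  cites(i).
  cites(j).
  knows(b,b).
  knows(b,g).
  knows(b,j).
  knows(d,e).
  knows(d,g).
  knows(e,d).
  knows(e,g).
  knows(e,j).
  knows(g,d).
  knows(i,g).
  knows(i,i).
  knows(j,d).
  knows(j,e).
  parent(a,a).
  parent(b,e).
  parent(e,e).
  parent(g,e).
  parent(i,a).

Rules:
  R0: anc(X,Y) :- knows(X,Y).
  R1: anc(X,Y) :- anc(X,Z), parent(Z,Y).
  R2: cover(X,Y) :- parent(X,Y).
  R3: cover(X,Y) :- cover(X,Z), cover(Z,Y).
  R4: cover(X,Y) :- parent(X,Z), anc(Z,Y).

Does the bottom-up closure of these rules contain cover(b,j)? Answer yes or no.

yes

round 1: derive anc(b,b) via R0 from knows(b,b)
round 1: derive anc(b,g) via R0 from knows(b,g)
round 1: derive anc(b,j) via R0 from knows(b,j)
round 1: derive anc(d,e) via R0 from knows(d,e)
round 1: derive anc(d,g) via R0 from knows(d,g)
round 1: derive anc(e,d) via R0 from knows(e,d)
round 1: derive anc(e,g) via R0 from knows(e,g)
round 1: derive anc(e,j) via R0 from knows(e,j)
round 1: derive anc(g,d) via R0 from knows(g,d)
round 1: derive anc(i,g) via R0 from knows(i,g)
round 1: derive anc(i,i) via R0 from knows(i,i)
round 1: derive anc(j,d) via R0 from knows(j,d)
round 1: derive anc(j,e) via R0 from knows(j,e)
round 1: derive cover(a,a) via R2 from parent(a,a)
round 1: derive cover(b,e) via R2 from parent(b,e)
round 1: derive cover(e,e) via R2 from parent(e,e)
round 1: derive cover(g,e) via R2 from parent(g,e)
round 1: derive cover(i,a) via R2 from parent(i,a)
round 2: derive anc(b,e) via R1 from anc(b,b), parent(b,e)
round 2: derive anc(e,e) via R1 from anc(e,g), parent(g,e)
round 2: derive anc(i,a) via R1 from anc(i,i), parent(i,a)
round 2: derive anc(i,e) via R1 from anc(i,g), parent(g,e)
round 2: derive cover(b,d) via R4 from parent(b,e), anc(e,d)
round 2: derive cover(b,g) via R4 from parent(b,e), anc(e,g)
round 2: derive cover(b,j) via R4 from parent(b,e), anc(e,j)
round 2: derive cover(e,d) via R4 from parent(e,e), anc(e,d)
round 2: derive cover(e,g) via R4 from parent(e,e), anc(e,g)
round 2: derive cover(e,j) via R4 from parent(e,e), anc(e,j)
round 2: derive cover(g,d) via R4 from parent(g,e), anc(e,d)
round 2: derive cover(g,g) via R4 from parent(g,e), anc(e,g)
round 2: derive cover(g,j) via R4 from parent(g,e), anc(e,j)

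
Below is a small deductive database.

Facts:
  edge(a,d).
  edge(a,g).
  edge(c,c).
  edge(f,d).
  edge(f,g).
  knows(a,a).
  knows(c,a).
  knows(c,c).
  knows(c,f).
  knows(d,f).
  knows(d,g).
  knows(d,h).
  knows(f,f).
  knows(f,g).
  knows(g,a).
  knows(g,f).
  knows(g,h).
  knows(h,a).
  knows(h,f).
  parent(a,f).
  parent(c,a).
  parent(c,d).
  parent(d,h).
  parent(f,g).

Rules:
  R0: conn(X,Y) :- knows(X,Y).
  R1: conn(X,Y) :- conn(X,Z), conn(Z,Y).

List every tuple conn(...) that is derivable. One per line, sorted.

round 1: derive conn(a,a) via R0 from knows(a,a)
round 1: derive conn(c,a) via R0 from knows(c,a)
round 1: derive conn(c,c) via R0 from knows(c,c)
round 1: derive conn(c,f) via R0 from knows(c,f)
round 1: derive conn(d,f) via R0 from knows(d,f)
round 1: derive conn(d,g) via R0 from knows(d,g)
round 1: derive conn(d,h) via R0 from knows(d,h)
round 1: derive conn(f,f) via R0 from knows(f,f)
round 1: derive conn(f,g) via R0 from knows(f,g)
round 1: derive conn(g,a) via R0 from knows(g,a)
round 1: derive conn(g,f) via R0 from knows(g,f)
round 1: derive conn(g,h) via R0 from knows(g,h)
round 1: derive conn(h,a) via R0 from knows(h,a)
round 1: derive conn(h,f) via R0 from knows(h,f)
round 2: derive conn(c,g) via R1 from conn(c,f), conn(f,g)
round 2: derive conn(d,a) via R1 from conn(d,g), conn(g,a)
round 2: derive conn(f,a) via R1 from conn(f,g), conn(g,a)
round 2: derive conn(f,h) via R1 from conn(f,g), conn(g,h)
round 2: derive conn(g,g) via R1 from conn(g,f), conn(f,g)
round 2: derive conn(h,g) via R1 from conn(h,f), conn(f,g)
round 3: derive conn(c,h) via R1 from conn(c,f), conn(f,h)
round 3: derive conn(h,h) via R1 from conn(h,f), conn(f,h)

conn(a,a)
conn(c,a)
conn(c,c)
conn(c,f)
conn(c,g)
conn(c,h)
conn(d,a)
conn(d,f)
conn(d,g)
conn(d,h)
conn(f,a)
conn(f,f)
conn(f,g)
conn(f,h)
conn(g,a)
conn(g,f)
conn(g,g)
conn(g,h)
conn(h,a)
conn(h,f)
conn(h,g)
conn(h,h)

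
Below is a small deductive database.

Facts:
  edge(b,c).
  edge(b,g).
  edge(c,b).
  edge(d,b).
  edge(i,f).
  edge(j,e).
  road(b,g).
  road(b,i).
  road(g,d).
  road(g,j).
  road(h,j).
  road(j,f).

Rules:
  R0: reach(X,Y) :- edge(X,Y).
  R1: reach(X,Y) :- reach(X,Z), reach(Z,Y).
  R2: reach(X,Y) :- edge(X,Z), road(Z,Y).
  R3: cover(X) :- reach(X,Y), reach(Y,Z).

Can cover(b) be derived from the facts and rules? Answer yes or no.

yes

round 1: derive reach(b,c) via R0 from edge(b,c)
round 1: derive reach(b,g) via R0 from edge(b,g)
round 1: derive reach(c,b) via R0 from edge(c,b)
round 1: derive reach(d,b) via R0 from edge(d,b)
round 1: derive reach(i,f) via R0 from edge(i,f)
round 1: derive reach(j,e) via R0 from edge(j,e)
round 1: derive reach(b,d) via R2 from edge(b,g), road(g,d)
round 1: derive reach(b,j) via R2 from edge(b,g), road(g,j)
round 1: derive reach(c,g) via R2 from edge(c,b), road(b,g)
round 1: derive reach(c,i) via R2 from edge(c,b), road(b,i)
round 1: derive reach(d,g) via R2 from edge(d,b), road(b,g)
round 1: derive reach(d,i) via R2 from edge(d,b), road(b,i)
round 2: derive reach(b,b) via R1 from reach(b,c), reach(c,b)
round 2: derive reach(b,e) via R1 from reach(b,j), reach(j,e)
round 2: derive reach(b,i) via R1 from reach(b,c), reach(c,i)
round 2: derive reach(c,c) via R1 from reach(c,b), reach(b,c)
round 2: derive reach(c,d) via R1 from reach(c,b), reach(b,d)
round 2: derive reach(c,f) via R1 from reach(c,i), reach(i,f)
round 2: derive reach(c,j) via R1 from reach(c,b), reach(b,j)
round 2: derive reach(d,c) via R1 from reach(d,b), reach(b,c)
round 2: derive reach(d,d) via R1 from reach(d,b), reach(b,d)
round 2: derive reach(d,f) via R1 from reach(d,i), reach(i,f)
round 2: derive reach(d,j) via R1 from reach(d,b), reach(b,j)
round 2: derive cover(b) via R3 from reach(b,c), reach(c,b)
round 2: derive cover(c) via R3 from reach(c,b), reach(b,c)
round 2: derive cover(d) via R3 from reach(d,b), reach(b,c)
round 3: derive reach(b,f) via R1 from reach(b,c), reach(c,f)
round 3: derive reach(c,e) via R1 from reach(c,b), reach(b,e)
round 3: derive reach(d,e) via R1 from reach(d,b), reach(b,e)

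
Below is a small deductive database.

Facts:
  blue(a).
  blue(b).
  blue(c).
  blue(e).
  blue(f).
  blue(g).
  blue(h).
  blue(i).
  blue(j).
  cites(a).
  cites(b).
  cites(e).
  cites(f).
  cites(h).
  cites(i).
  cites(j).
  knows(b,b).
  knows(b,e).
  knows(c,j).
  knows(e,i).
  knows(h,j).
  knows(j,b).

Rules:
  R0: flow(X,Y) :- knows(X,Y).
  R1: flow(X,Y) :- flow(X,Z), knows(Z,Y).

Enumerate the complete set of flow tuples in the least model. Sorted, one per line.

round 1: derive flow(b,b) via R0 from knows(b,b)
round 1: derive flow(b,e) via R0 from knows(b,e)
round 1: derive flow(c,j) via R0 from knows(c,j)
round 1: derive flow(e,i) via R0 from knows(e,i)
round 1: derive flow(h,j) via R0 from knows(h,j)
round 1: derive flow(j,b) via R0 from knows(j,b)
round 2: derive flow(b,i) via R1 from flow(b,e), knows(e,i)
round 2: derive flow(c,b) via R1 from flow(c,j), knows(j,b)
round 2: derive flow(h,b) via R1 from flow(h,j), knows(j,b)
round 2: derive flow(j,e) via R1 from flow(j,b), knows(b,e)
round 3: derive flow(c,e) via R1 from flow(c,b), knows(b,e)
round 3: derive flow(h,e) via R1 from flow(h,b), knows(b,e)
round 3: derive flow(j,i) via R1 from flow(j,e), knows(e,i)
round 4: derive flow(c,i) via R1 from flow(c,e), knows(e,i)
round 4: derive flow(h,i) via R1 from flow(h,e), knows(e,i)

flow(b,b)
flow(b,e)
flow(b,i)
flow(c,b)
flow(c,e)
flow(c,i)
flow(c,j)
flow(e,i)
flow(h,b)
flow(h,e)
flow(h,i)
flow(h,j)
flow(j,b)
flow(j,e)
flow(j,i)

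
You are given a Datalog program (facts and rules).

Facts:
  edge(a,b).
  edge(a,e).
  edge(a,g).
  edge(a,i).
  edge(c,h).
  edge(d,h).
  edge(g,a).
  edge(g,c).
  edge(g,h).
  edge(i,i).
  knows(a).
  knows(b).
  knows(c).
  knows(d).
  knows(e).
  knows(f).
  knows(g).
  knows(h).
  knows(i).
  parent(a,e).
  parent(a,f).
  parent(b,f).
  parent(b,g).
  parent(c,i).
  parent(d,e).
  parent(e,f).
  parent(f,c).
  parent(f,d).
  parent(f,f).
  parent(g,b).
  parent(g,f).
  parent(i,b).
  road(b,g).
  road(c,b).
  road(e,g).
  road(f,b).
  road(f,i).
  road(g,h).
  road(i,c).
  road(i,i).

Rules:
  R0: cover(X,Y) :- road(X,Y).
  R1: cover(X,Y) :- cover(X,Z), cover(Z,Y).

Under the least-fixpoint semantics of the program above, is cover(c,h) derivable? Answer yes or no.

round 1: derive cover(b,g) via R0 from road(b,g)
round 1: derive cover(c,b) via R0 from road(c,b)
round 1: derive cover(e,g) via R0 from road(e,g)
round 1: derive cover(f,b) via R0 from road(f,b)
round 1: derive cover(f,i) via R0 from road(f,i)
round 1: derive cover(g,h) via R0 from road(g,h)
round 1: derive cover(i,c) via R0 from road(i,c)
round 1: derive cover(i,i) via R0 from road(i,i)
round 2: derive cover(b,h) via R1 from cover(b,g), cover(g,h)
round 2: derive cover(c,g) via R1 from cover(c,b), cover(b,g)
round 2: derive cover(e,h) via R1 from cover(e,g), cover(g,h)
round 2: derive cover(f,c) via R1 from cover(f,i), cover(i,c)
round 2: derive cover(f,g) via R1 from cover(f,b), cover(b,g)
round 2: derive cover(i,b) via R1 from cover(i,c), cover(c,b)
round 3: derive cover(c,h) via R1 from cover(c,b), cover(b,h)
round 3: derive cover(f,h) via R1 from cover(f,b), cover(b,h)
round 3: derive cover(i,g) via R1 from cover(i,b), cover(b,g)
round 3: derive cover(i,h) via R1 from cover(i,b), cover(b,h)

yes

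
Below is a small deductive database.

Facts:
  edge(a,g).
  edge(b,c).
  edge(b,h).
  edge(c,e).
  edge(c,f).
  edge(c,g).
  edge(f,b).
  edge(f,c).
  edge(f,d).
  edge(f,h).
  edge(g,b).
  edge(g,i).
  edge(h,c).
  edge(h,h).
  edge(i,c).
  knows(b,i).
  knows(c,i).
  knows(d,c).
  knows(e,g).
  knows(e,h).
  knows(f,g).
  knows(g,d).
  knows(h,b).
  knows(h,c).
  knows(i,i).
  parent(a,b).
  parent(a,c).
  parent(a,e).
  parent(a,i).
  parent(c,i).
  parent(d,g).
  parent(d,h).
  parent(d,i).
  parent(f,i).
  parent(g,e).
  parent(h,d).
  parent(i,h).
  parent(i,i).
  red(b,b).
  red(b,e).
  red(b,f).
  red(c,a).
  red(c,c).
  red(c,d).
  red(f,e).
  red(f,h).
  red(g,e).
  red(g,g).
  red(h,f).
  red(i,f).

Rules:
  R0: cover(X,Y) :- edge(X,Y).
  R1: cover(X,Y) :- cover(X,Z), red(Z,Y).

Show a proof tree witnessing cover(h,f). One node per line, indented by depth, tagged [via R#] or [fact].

round 1: derive cover(a,g) via R0 from edge(a,g)
round 1: derive cover(b,c) via R0 from edge(b,c)
round 1: derive cover(b,h) via R0 from edge(b,h)
round 1: derive cover(c,e) via R0 from edge(c,e)
round 1: derive cover(c,f) via R0 from edge(c,f)
round 1: derive cover(c,g) via R0 from edge(c,g)
round 1: derive cover(f,b) via R0 from edge(f,b)
round 1: derive cover(f,c) via R0 from edge(f,c)
round 1: derive cover(f,d) via R0 from edge(f,d)
round 1: derive cover(f,h) via R0 from edge(f,h)
round 1: derive cover(g,b) via R0 from edge(g,b)
round 1: derive cover(g,i) via R0 from edge(g,i)
round 1: derive cover(h,c) via R0 from edge(h,c)
round 1: derive cover(h,h) via R0 from edge(h,h)
round 1: derive cover(i,c) via R0 from edge(i,c)
round 2: derive cover(a,e) via R1 from cover(a,g), red(g,e)
round 2: derive cover(b,a) via R1 from cover(b,c), red(c,a)
round 2: derive cover(b,d) via R1 from cover(b,c), red(c,d)
round 2: derive cover(b,f) via R1 from cover(b,h), red(h,f)
round 2: derive cover(c,h) via R1 from cover(c,f), red(f,h)
round 2: derive cover(f,a) via R1 from cover(f,c), red(c,a)
round 2: derive cover(f,e) via R1 from cover(f,b), red(b,e)
round 2: derive cover(f,f) via R1 from cover(f,b), red(b,f)
round 2: derive cover(g,e) via R1 from cover(g,b), red(b,e)
round 2: derive cover(g,f) via R1 from cover(g,b), red(b,f)
round 2: derive cover(h,a) via R1 from cover(h,c), red(c,a)
round 2: derive cover(h,d) via R1 from cover(h,c), red(c,d)
round 2: derive cover(h,f) via R1 from cover(h,h), red(h,f)
round 2: derive cover(i,a) via R1 from cover(i,c), red(c,a)
round 2: derive cover(i,d) via R1 from cover(i,c), red(c,d)
round 3: derive cover(b,e) via R1 from cover(b,f), red(f,e)
round 3: derive cover(g,h) via R1 from cover(g,f), red(f,h)
round 3: derive cover(h,e) via R1 from cover(h,f), red(f,e)

cover(h,f)  [via R1]
  cover(h,h)  [via R0]
    edge(h,h)  [fact]
  red(h,f)  [fact]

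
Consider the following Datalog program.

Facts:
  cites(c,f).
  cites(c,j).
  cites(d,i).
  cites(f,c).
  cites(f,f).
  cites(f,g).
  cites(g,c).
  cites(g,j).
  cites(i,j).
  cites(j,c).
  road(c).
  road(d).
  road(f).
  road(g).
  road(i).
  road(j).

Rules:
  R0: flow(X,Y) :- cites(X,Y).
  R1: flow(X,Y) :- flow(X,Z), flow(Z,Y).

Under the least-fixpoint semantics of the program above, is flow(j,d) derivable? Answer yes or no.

round 1: derive flow(c,f) via R0 from cites(c,f)
round 1: derive flow(c,j) via R0 from cites(c,j)
round 1: derive flow(d,i) via R0 from cites(d,i)
round 1: derive flow(f,c) via R0 from cites(f,c)
round 1: derive flow(f,f) via R0 from cites(f,f)
round 1: derive flow(f,g) via R0 from cites(f,g)
round 1: derive flow(g,c) via R0 from cites(g,c)
round 1: derive flow(g,j) via R0 from cites(g,j)
round 1: derive flow(i,j) via R0 from cites(i,j)
round 1: derive flow(j,c) via R0 from cites(j,c)
round 2: derive flow(c,c) via R1 from flow(c,f), flow(f,c)
round 2: derive flow(c,g) via R1 from flow(c,f), flow(f,g)
round 2: derive flow(d,j) via R1 from flow(d,i), flow(i,j)
round 2: derive flow(f,j) via R1 from flow(f,c), flow(c,j)
round 2: derive flow(g,f) via R1 from flow(g,c), flow(c,f)
round 2: derive flow(i,c) via R1 from flow(i,j), flow(j,c)
round 2: derive flow(j,f) via R1 from flow(j,c), flow(c,f)
round 2: derive flow(j,j) via R1 from flow(j,c), flow(c,j)
round 3: derive flow(d,c) via R1 from flow(d,i), flow(i,c)
round 3: derive flow(d,f) via R1 from flow(d,j), flow(j,f)
round 3: derive flow(g,g) via R1 from flow(g,c), flow(c,g)
round 3: derive flow(i,f) via R1 from flow(i,c), flow(c,f)
round 3: derive flow(i,g) via R1 from flow(i,c), flow(c,g)
round 3: derive flow(j,g) via R1 from flow(j,c), flow(c,g)
round 4: derive flow(d,g) via R1 from flow(d,c), flow(c,g)

no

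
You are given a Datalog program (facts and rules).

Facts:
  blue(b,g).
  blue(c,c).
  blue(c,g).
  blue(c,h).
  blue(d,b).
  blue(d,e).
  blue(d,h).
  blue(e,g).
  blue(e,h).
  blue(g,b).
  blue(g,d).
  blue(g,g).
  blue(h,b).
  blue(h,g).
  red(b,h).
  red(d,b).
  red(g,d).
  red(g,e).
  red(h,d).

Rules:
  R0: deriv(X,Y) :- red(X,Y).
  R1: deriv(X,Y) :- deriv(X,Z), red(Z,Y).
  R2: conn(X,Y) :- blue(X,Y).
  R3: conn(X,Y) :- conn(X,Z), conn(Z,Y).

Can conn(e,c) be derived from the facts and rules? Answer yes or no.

round 1: derive conn(b,g) via R2 from blue(b,g)
round 1: derive conn(c,c) via R2 from blue(c,c)
round 1: derive conn(c,g) via R2 from blue(c,g)
round 1: derive conn(c,h) via R2 from blue(c,h)
round 1: derive conn(d,b) via R2 from blue(d,b)
round 1: derive conn(d,e) via R2 from blue(d,e)
round 1: derive conn(d,h) via R2 from blue(d,h)
round 1: derive conn(e,g) via R2 from blue(e,g)
round 1: derive conn(e,h) via R2 from blue(e,h)
round 1: derive conn(g,b) via R2 from blue(g,b)
round 1: derive conn(g,d) via R2 from blue(g,d)
round 1: derive conn(g,g) via R2 from blue(g,g)
round 1: derive conn(h,b) via R2 from blue(h,b)
round 1: derive conn(h,g) via R2 from blue(h,g)
round 2: derive conn(b,b) via R3 from conn(b,g), conn(g,b)
round 2: derive conn(b,d) via R3 from conn(b,g), conn(g,d)
round 2: derive conn(c,b) via R3 from conn(c,g), conn(g,b)
round 2: derive conn(c,d) via R3 from conn(c,g), conn(g,d)
round 2: derive conn(d,g) via R3 from conn(d,b), conn(b,g)
round 2: derive conn(e,b) via R3 from conn(e,g), conn(g,b)
round 2: derive conn(e,d) via R3 from conn(e,g), conn(g,d)
round 2: derive conn(g,e) via R3 from conn(g,d), conn(d,e)
round 2: derive conn(g,h) via R3 from conn(g,d), conn(d,h)
round 2: derive conn(h,d) via R3 from conn(h,g), conn(g,d)
round 3: derive conn(b,e) via R3 from conn(b,d), conn(d,e)
round 3: derive conn(b,h) via R3 from conn(b,d), conn(d,h)
round 3: derive conn(c,e) via R3 from conn(c,d), conn(d,e)
round 3: derive conn(d,d) via R3 from conn(d,b), conn(b,d)
round 3: derive conn(e,e) via R3 from conn(e,d), conn(d,e)
round 3: derive conn(h,e) via R3 from conn(h,d), conn(d,e)
round 3: derive conn(h,h) via R3 from conn(h,d), conn(d,h)

no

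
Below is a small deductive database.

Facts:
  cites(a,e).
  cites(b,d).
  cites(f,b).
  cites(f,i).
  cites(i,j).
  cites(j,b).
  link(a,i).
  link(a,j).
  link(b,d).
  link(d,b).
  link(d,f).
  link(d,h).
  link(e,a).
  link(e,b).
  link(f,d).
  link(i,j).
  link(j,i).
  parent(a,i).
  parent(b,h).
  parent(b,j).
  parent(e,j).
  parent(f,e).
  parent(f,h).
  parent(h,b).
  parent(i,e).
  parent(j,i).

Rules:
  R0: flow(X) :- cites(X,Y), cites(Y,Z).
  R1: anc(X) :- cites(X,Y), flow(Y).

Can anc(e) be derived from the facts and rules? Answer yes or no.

no

round 1: derive flow(f) via R0 from cites(f,b), cites(b,d)
round 1: derive flow(i) via R0 from cites(i,j), cites(j,b)
round 1: derive flow(j) via R0 from cites(j,b), cites(b,d)
round 2: derive anc(f) via R1 from cites(f,i), flow(i)
round 2: derive anc(i) via R1 from cites(i,j), flow(j)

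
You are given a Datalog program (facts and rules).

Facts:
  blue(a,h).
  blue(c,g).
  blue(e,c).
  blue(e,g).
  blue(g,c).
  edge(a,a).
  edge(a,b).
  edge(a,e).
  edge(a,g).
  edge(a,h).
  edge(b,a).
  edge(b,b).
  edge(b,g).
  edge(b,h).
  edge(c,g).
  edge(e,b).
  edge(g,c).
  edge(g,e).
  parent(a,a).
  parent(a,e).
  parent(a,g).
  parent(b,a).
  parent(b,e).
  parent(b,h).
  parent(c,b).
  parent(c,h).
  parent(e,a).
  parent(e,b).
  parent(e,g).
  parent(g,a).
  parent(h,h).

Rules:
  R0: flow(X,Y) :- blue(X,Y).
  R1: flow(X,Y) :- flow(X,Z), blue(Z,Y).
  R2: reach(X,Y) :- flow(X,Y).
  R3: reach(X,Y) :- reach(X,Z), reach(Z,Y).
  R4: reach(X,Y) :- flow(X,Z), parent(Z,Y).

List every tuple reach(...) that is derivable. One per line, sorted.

round 1: derive flow(a,h) via R0 from blue(a,h)
round 1: derive flow(c,g) via R0 from blue(c,g)
round 1: derive flow(e,c) via R0 from blue(e,c)
round 1: derive flow(e,g) via R0 from blue(e,g)
round 1: derive flow(g,c) via R0 from blue(g,c)
round 2: derive flow(c,c) via R1 from flow(c,g), blue(g,c)
round 2: derive flow(g,g) via R1 from flow(g,c), blue(c,g)
round 2: derive reach(a,h) via R2 from flow(a,h)
round 2: derive reach(c,g) via R2 from flow(c,g)
round 2: derive reach(e,c) via R2 from flow(e,c)
round 2: derive reach(e,g) via R2 from flow(e,g)
round 2: derive reach(g,c) via R2 from flow(g,c)
round 2: derive reach(c,a) via R4 from flow(c,g), parent(g,a)
round 2: derive reach(e,a) via R4 from flow(e,g), parent(g,a)
round 2: derive reach(e,b) via R4 from flow(e,c), parent(c,b)
round 2: derive reach(e,h) via R4 from flow(e,c), parent(c,h)
round 2: derive reach(g,b) via R4 from flow(g,c), parent(c,b)
round 2: derive reach(g,h) via R4 from flow(g,c), parent(c,h)
round 3: derive reach(c,c) via R2 from flow(c,c)
round 3: derive reach(g,g) via R2 from flow(g,g)
round 3: derive reach(c,b) via R3 from reach(c,g), reach(g,b)
round 3: derive reach(c,h) via R3 from reach(c,a), reach(a,h)
round 3: derive reach(g,a) via R3 from reach(g,c), reach(c,a)

reach(a,h)
reach(c,a)
reach(c,b)
reach(c,c)
reach(c,g)
reach(c,h)
reach(e,a)
reach(e,b)
reach(e,c)
reach(e,g)
reach(e,h)
reach(g,a)
reach(g,b)
reach(g,c)
reach(g,g)
reach(g,h)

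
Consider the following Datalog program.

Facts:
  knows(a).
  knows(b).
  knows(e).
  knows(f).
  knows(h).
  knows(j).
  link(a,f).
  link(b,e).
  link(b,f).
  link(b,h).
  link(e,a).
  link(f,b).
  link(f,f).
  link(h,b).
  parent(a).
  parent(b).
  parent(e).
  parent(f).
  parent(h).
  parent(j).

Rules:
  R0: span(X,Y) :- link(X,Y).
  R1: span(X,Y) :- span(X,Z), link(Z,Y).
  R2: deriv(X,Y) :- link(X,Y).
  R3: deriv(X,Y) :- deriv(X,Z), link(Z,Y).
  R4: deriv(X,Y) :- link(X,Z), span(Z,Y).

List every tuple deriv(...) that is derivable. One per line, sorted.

deriv(a,a)
deriv(a,b)
deriv(a,e)
deriv(a,f)
deriv(a,h)
deriv(b,a)
deriv(b,b)
deriv(b,e)
deriv(b,f)
deriv(b,h)
deriv(e,a)
deriv(e,b)
deriv(e,e)
deriv(e,f)
deriv(e,h)
deriv(f,a)
deriv(f,b)
deriv(f,e)
deriv(f,f)
deriv(f,h)
deriv(h,a)
deriv(h,b)
deriv(h,e)
deriv(h,f)
deriv(h,h)

round 1: derive span(a,f) via R0 from link(a,f)
round 1: derive span(b,e) via R0 from link(b,e)
round 1: derive span(b,f) via R0 from link(b,f)
round 1: derive span(b,h) via R0 from link(b,h)
round 1: derive span(e,a) via R0 from link(e,a)
round 1: derive span(f,b) via R0 from link(f,b)
round 1: derive span(f,f) via R0 from link(f,f)
round 1: derive span(h,b) via R0 from link(h,b)
round 1: derive deriv(a,f) via R2 from link(a,f)
round 1: derive deriv(b,e) via R2 from link(b,e)
round 1: derive deriv(b,f) via R2 from link(b,f)
round 1: derive deriv(b,h) via R2 from link(b,h)
round 1: derive deriv(e,a) via R2 from link(e,a)
round 1: derive deriv(f,b) via R2 from link(f,b)
round 1: derive deriv(f,f) via R2 from link(f,f)
round 1: derive deriv(h,b) via R2 from link(h,b)
round 2: derive span(a,b) via R1 from span(a,f), link(f,b)
round 2: derive span(b,a) via R1 from span(b,e), link(e,a)
round 2: derive span(b,b) via R1 from span(b,f), link(f,b)
round 2: derive span(e,f) via R1 from span(e,a), link(a,f)
round 2: derive span(f,e) via R1 from span(f,b), link(b,e)
round 2: derive span(f,h) via R1 from span(f,b), link(b,h)
round 2: derive span(h,e) via R1 from span(h,b), link(b,e)
round 2: derive span(h,f) via R1 from span(h,b), link(b,f)
round 2: derive span(h,h) via R1 from span(h,b), link(b,h)
round 2: derive deriv(a,b) via R3 from deriv(a,f), link(f,b)
round 2: derive deriv(b,a) via R3 from deriv(b,e), link(e,a)
round 2: derive deriv(b,b) via R3 from deriv(b,f), link(f,b)
round 2: derive deriv(e,f) via R3 from deriv(e,a), link(a,f)
round 2: derive deriv(f,e) via R3 from deriv(f,b), link(b,e)
round 2: derive deriv(f,h) via R3 from deriv(f,b), link(b,h)
round 2: derive deriv(h,e) via R3 from deriv(h,b), link(b,e)
round 2: derive deriv(h,f) via R3 from deriv(h,b), link(b,f)
round 2: derive deriv(h,h) via R3 from deriv(h,b), link(b,h)
round 3: derive span(a,e) via R1 from span(a,b), link(b,e)
round 3: derive span(a,h) via R1 from span(a,b), link(b,h)
round 3: derive span(e,b) via R1 from span(e,f), link(f,b)
round 3: derive span(f,a) via R1 from span(f,e), link(e,a)
round 3: derive span(h,a) via R1 from span(h,e), link(e,a)
round 3: derive deriv(a,e) via R3 from deriv(a,b), link(b,e)
round 3: derive deriv(a,h) via R3 from deriv(a,b), link(b,h)
round 3: derive deriv(e,b) via R3 from deriv(e,f), link(f,b)
round 3: derive deriv(f,a) via R3 from deriv(f,e), link(e,a)
round 3: derive deriv(h,a) via R3 from deriv(h,e), link(e,a)
round 4: derive span(a,a) via R1 from span(a,e), link(e,a)
round 4: derive span(e,e) via R1 from span(e,b), link(b,e)
round 4: derive span(e,h) via R1 from span(e,b), link(b,h)
round 4: derive deriv(a,a) via R3 from deriv(a,e), link(e,a)
round 4: derive deriv(e,e) via R3 from deriv(e,b), link(b,e)
round 4: derive deriv(e,h) via R3 from deriv(e,b), link(b,h)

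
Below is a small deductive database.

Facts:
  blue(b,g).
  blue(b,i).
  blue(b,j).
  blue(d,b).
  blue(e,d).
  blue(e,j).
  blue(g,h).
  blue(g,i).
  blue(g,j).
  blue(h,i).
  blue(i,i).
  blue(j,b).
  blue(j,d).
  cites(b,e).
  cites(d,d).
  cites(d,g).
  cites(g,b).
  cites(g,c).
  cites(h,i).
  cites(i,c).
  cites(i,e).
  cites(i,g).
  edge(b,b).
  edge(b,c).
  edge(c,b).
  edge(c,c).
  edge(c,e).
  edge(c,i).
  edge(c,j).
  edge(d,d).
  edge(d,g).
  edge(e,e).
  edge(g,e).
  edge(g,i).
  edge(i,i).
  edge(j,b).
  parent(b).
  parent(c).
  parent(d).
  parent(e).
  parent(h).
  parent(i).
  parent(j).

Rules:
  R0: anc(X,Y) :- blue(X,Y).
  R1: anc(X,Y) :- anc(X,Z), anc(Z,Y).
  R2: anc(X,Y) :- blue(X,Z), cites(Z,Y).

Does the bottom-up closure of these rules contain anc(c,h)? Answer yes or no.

no

round 1: derive anc(b,g) via R0 from blue(b,g)
round 1: derive anc(b,i) via R0 from blue(b,i)
round 1: derive anc(b,j) via R0 from blue(b,j)
round 1: derive anc(d,b) via R0 from blue(d,b)
round 1: derive anc(e,d) via R0 from blue(e,d)
round 1: derive anc(e,j) via R0 from blue(e,j)
round 1: derive anc(g,h) via R0 from blue(g,h)
round 1: derive anc(g,i) via R0 from blue(g,i)
round 1: derive anc(g,j) via R0 from blue(g,j)
round 1: derive anc(h,i) via R0 from blue(h,i)
round 1: derive anc(i,i) via R0 from blue(i,i)
round 1: derive anc(j,b) via R0 from blue(j,b)
round 1: derive anc(j,d) via R0 from blue(j,d)
round 1: derive anc(b,b) via R2 from blue(b,g), cites(g,b)
round 1: derive anc(b,c) via R2 from blue(b,g), cites(g,c)
round 1: derive anc(b,e) via R2 from blue(b,i), cites(i,e)
round 1: derive anc(d,e) via R2 from blue(d,b), cites(b,e)
round 1: derive anc(e,g) via R2 from blue(e,d), cites(d,g)
round 1: derive anc(g,c) via R2 from blue(g,i), cites(i,c)
round 1: derive anc(g,e) via R2 from blue(g,i), cites(i,e)
round 1: derive anc(g,g) via R2 from blue(g,i), cites(i,g)
round 1: derive anc(h,c) via R2 from blue(h,i), cites(i,c)
round 1: derive anc(h,e) via R2 from blue(h,i), cites(i,e)
round 1: derive anc(h,g) via R2 from blue(h,i), cites(i,g)
round 1: derive anc(i,c) via R2 from blue(i,i), cites(i,c)
round 1: derive anc(i,e) via R2 from blue(i,i), cites(i,e)
round 1: derive anc(i,g) via R2 from blue(i,i), cites(i,g)
round 1: derive anc(j,e) via R2 from blue(j,b), cites(b,e)
round 1: derive anc(j,g) via R2 from blue(j,d), cites(d,g)
round 2: derive anc(b,d) via R1 from anc(b,e), anc(e,d)
round 2: derive anc(b,h) via R1 from anc(b,g), anc(g,h)
round 2: derive anc(d,c) via R1 from anc(d,b), anc(b,c)
round 2: derive anc(d,d) via R1 from anc(d,e), anc(e,d)
round 2: derive anc(d,g) via R1 from anc(d,b), anc(b,g)
round 2: derive anc(d,i) via R1 from anc(d,b), anc(b,i)
round 2: derive anc(d,j) via R1 from anc(d,b), anc(b,j)
round 2: derive anc(e,b) via R1 from anc(e,d), anc(d,b)
round 2: derive anc(e,c) via R1 from anc(e,g), anc(g,c)
round 2: derive anc(e,e) via R1 from anc(e,d), anc(d,e)
round 2: derive anc(e,h) via R1 from anc(e,g), anc(g,h)
round 2: derive anc(e,i) via R1 from anc(e,g), anc(g,i)
round 2: derive anc(g,b) via R1 from anc(g,j), anc(j,b)
round 2: derive anc(g,d) via R1 from anc(g,e), anc(e,d)
round 2: derive anc(h,d) via R1 from anc(h,e), anc(e,d)
round 2: derive anc(h,h) via R1 from anc(h,g), anc(g,h)
round 2: derive anc(h,j) via R1 from anc(h,e), anc(e,j)
round 2: derive anc(i,d) via R1 from anc(i,e), anc(e,d)
round 2: derive anc(i,h) via R1 from anc(i,g), anc(g,h)
round 2: derive anc(i,j) via R1 from anc(i,e), anc(e,j)
round 2: derive anc(j,c) via R1 from anc(j,b), anc(b,c)
round 2: derive anc(j,h) via R1 from anc(j,g), anc(g,h)
round 2: derive anc(j,i) via R1 from anc(j,b), anc(b,i)
round 2: derive anc(j,j) via R1 from anc(j,b), anc(b,j)
round 3: derive anc(d,h) via R1 from anc(d,b), anc(b,h)
round 3: derive anc(h,b) via R1 from anc(h,d), anc(d,b)
round 3: derive anc(i,b) via R1 from anc(i,d), anc(d,b)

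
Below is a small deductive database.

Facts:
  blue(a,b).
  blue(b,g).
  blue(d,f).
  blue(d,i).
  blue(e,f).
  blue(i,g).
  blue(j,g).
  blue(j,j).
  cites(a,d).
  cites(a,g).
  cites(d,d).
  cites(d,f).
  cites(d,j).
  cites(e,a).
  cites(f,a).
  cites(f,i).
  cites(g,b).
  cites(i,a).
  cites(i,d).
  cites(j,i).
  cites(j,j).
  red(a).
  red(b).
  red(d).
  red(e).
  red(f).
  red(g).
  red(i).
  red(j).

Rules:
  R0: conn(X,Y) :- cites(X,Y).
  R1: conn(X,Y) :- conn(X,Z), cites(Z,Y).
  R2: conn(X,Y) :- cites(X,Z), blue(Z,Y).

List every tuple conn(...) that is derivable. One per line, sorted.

round 1: derive conn(a,d) via R0 from cites(a,d)
round 1: derive conn(a,g) via R0 from cites(a,g)
round 1: derive conn(d,d) via R0 from cites(d,d)
round 1: derive conn(d,f) via R0 from cites(d,f)
round 1: derive conn(d,j) via R0 from cites(d,j)
round 1: derive conn(e,a) via R0 from cites(e,a)
round 1: derive conn(f,a) via R0 from cites(f,a)
round 1: derive conn(f,i) via R0 from cites(f,i)
round 1: derive conn(g,b) via R0 from cites(g,b)
round 1: derive conn(i,a) via R0 from cites(i,a)
round 1: derive conn(i,d) via R0 from cites(i,d)
round 1: derive conn(j,i) via R0 from cites(j,i)
round 1: derive conn(j,j) via R0 from cites(j,j)
round 1: derive conn(a,f) via R2 from cites(a,d), blue(d,f)
round 1: derive conn(a,i) via R2 from cites(a,d), blue(d,i)
round 1: derive conn(d,g) via R2 from cites(d,j), blue(j,g)
round 1: derive conn(d,i) via R2 from cites(d,d), blue(d,i)
round 1: derive conn(e,b) via R2 from cites(e,a), blue(a,b)
round 1: derive conn(f,b) via R2 from cites(f,a), blue(a,b)
round 1: derive conn(f,g) via R2 from cites(f,i), blue(i,g)
round 1: derive conn(g,g) via R2 from cites(g,b), blue(b,g)
round 1: derive conn(i,b) via R2 from cites(i,a), blue(a,b)
round 1: derive conn(i,f) via R2 from cites(i,d), blue(d,f)
round 1: derive conn(i,i) via R2 from cites(i,d), blue(d,i)
round 1: derive conn(j,g) via R2 from cites(j,i), blue(i,g)
round 2: derive conn(a,a) via R1 from conn(a,f), cites(f,a)
round 2: derive conn(a,b) via R1 from conn(a,g), cites(g,b)
round 2: derive conn(a,j) via R1 from conn(a,d), cites(d,j)
round 2: derive conn(d,a) via R1 from conn(d,f), cites(f,a)
round 2: derive conn(d,b) via R1 from conn(d,g), cites(g,b)
round 2: derive conn(e,d) via R1 from conn(e,a), cites(a,d)
round 2: derive conn(e,g) via R1 from conn(e,a), cites(a,g)
round 2: derive conn(f,d) via R1 from conn(f,a), cites(a,d)
round 2: derive conn(i,g) via R1 from conn(i,a), cites(a,g)
round 2: derive conn(i,j) via R1 from conn(i,d), cites(d,j)
round 2: derive conn(j,a) via R1 from conn(j,i), cites(i,a)
round 2: derive conn(j,b) via R1 from conn(j,g), cites(g,b)
round 2: derive conn(j,d) via R1 from conn(j,i), cites(i,d)
round 3: derive conn(e,f) via R1 from conn(e,d), cites(d,f)
round 3: derive conn(e,j) via R1 from conn(e,d), cites(d,j)
round 3: derive conn(f,f) via R1 from conn(f,d), cites(d,f)
round 3: derive conn(f,j) via R1 from conn(f,d), cites(d,j)
round 3: derive conn(j,f) via R1 from conn(j,d), cites(d,f)
round 4: derive conn(e,i) via R1 from conn(e,f), cites(f,i)

conn(a,a)
conn(a,b)
conn(a,d)
conn(a,f)
conn(a,g)
conn(a,i)
conn(a,j)
conn(d,a)
conn(d,b)
conn(d,d)
conn(d,f)
conn(d,g)
conn(d,i)
conn(d,j)
conn(e,a)
conn(e,b)
conn(e,d)
conn(e,f)
conn(e,g)
conn(e,i)
conn(e,j)
conn(f,a)
conn(f,b)
conn(f,d)
conn(f,f)
conn(f,g)
conn(f,i)
conn(f,j)
conn(g,b)
conn(g,g)
conn(i,a)
conn(i,b)
conn(i,d)
conn(i,f)
conn(i,g)
conn(i,i)
conn(i,j)
conn(j,a)
conn(j,b)
conn(j,d)
conn(j,f)
conn(j,g)
conn(j,i)
conn(j,j)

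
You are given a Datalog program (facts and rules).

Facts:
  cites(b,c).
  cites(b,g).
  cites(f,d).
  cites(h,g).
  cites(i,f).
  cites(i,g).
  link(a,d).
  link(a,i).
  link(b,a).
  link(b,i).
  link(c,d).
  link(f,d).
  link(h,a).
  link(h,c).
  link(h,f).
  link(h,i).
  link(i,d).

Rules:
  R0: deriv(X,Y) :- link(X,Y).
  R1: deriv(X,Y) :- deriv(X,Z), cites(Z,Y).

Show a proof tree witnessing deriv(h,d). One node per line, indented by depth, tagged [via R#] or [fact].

deriv(h,d)  [via R1]
  deriv(h,f)  [via R0]
    link(h,f)  [fact]
  cites(f,d)  [fact]

round 1: derive deriv(a,d) via R0 from link(a,d)
round 1: derive deriv(a,i) via R0 from link(a,i)
round 1: derive deriv(b,a) via R0 from link(b,a)
round 1: derive deriv(b,i) via R0 from link(b,i)
round 1: derive deriv(c,d) via R0 from link(c,d)
round 1: derive deriv(f,d) via R0 from link(f,d)
round 1: derive deriv(h,a) via R0 from link(h,a)
round 1: derive deriv(h,c) via R0 from link(h,c)
round 1: derive deriv(h,f) via R0 from link(h,f)
round 1: derive deriv(h,i) via R0 from link(h,i)
round 1: derive deriv(i,d) via R0 from link(i,d)
round 2: derive deriv(a,f) via R1 from deriv(a,i), cites(i,f)
round 2: derive deriv(a,g) via R1 from deriv(a,i), cites(i,g)
round 2: derive deriv(b,f) via R1 from deriv(b,i), cites(i,f)
round 2: derive deriv(b,g) via R1 from deriv(b,i), cites(i,g)
round 2: derive deriv(h,d) via R1 from deriv(h,f), cites(f,d)
round 2: derive deriv(h,g) via R1 from deriv(h,i), cites(i,g)
round 3: derive deriv(b,d) via R1 from deriv(b,f), cites(f,d)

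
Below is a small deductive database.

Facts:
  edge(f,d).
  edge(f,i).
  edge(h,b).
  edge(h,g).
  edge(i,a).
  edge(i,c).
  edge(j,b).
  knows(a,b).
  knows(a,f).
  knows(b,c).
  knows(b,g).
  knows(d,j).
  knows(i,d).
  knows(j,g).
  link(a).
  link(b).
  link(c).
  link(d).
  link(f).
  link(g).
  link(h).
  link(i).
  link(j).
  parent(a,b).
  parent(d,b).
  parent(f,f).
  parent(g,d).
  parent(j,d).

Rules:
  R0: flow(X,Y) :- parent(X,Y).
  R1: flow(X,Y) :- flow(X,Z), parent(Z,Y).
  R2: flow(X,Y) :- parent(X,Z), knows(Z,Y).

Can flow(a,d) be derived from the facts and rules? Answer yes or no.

round 1: derive flow(a,b) via R0 from parent(a,b)
round 1: derive flow(d,b) via R0 from parent(d,b)
round 1: derive flow(f,f) via R0 from parent(f,f)
round 1: derive flow(g,d) via R0 from parent(g,d)
round 1: derive flow(j,d) via R0 from parent(j,d)
round 1: derive flow(a,c) via R2 from parent(a,b), knows(b,c)
round 1: derive flow(a,g) via R2 from parent(a,b), knows(b,g)
round 1: derive flow(d,c) via R2 from parent(d,b), knows(b,c)
round 1: derive flow(d,g) via R2 from parent(d,b), knows(b,g)
round 1: derive flow(g,j) via R2 from parent(g,d), knows(d,j)
round 1: derive flow(j,j) via R2 from parent(j,d), knows(d,j)
round 2: derive flow(a,d) via R1 from flow(a,g), parent(g,d)
round 2: derive flow(d,d) via R1 from flow(d,g), parent(g,d)
round 2: derive flow(g,b) via R1 from flow(g,d), parent(d,b)
round 2: derive flow(j,b) via R1 from flow(j,d), parent(d,b)

yes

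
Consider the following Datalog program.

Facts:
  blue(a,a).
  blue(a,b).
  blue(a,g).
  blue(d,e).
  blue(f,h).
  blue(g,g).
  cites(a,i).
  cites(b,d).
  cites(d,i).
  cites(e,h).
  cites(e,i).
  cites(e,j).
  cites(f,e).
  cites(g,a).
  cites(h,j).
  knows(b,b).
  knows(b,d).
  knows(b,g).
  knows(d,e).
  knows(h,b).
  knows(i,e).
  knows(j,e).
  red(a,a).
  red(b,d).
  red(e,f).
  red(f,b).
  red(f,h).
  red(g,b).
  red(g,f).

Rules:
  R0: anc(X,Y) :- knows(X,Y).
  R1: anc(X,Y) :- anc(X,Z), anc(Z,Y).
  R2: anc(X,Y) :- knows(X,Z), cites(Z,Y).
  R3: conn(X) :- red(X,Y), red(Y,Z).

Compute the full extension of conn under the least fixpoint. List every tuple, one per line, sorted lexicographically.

conn(a)
conn(e)
conn(f)
conn(g)

round 1: derive conn(a) via R3 from red(a,a), red(a,a)
round 1: derive conn(e) via R3 from red(e,f), red(f,b)
round 1: derive conn(f) via R3 from red(f,b), red(b,d)
round 1: derive conn(g) via R3 from red(g,b), red(b,d)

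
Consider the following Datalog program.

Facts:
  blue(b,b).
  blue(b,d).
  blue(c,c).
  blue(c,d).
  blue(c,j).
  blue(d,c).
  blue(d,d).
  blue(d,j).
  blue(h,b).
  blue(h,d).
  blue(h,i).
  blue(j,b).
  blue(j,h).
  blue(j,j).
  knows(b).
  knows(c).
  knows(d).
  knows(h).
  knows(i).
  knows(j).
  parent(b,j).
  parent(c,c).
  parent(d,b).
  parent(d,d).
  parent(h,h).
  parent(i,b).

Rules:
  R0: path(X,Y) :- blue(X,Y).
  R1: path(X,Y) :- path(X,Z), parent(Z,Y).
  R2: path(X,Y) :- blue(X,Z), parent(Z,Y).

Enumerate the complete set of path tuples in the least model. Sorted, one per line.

path(b,b)
path(b,d)
path(b,j)
path(c,b)
path(c,c)
path(c,d)
path(c,j)
path(d,b)
path(d,c)
path(d,d)
path(d,j)
path(h,b)
path(h,d)
path(h,i)
path(h,j)
path(j,b)
path(j,h)
path(j,j)

round 1: derive path(b,b) via R0 from blue(b,b)
round 1: derive path(b,d) via R0 from blue(b,d)
round 1: derive path(c,c) via R0 from blue(c,c)
round 1: derive path(c,d) via R0 from blue(c,d)
round 1: derive path(c,j) via R0 from blue(c,j)
round 1: derive path(d,c) via R0 from blue(d,c)
round 1: derive path(d,d) via R0 from blue(d,d)
round 1: derive path(d,j) via R0 from blue(d,j)
round 1: derive path(h,b) via R0 from blue(h,b)
round 1: derive path(h,d) via R0 from blue(h,d)
round 1: derive path(h,i) via R0 from blue(h,i)
round 1: derive path(j,b) via R0 from blue(j,b)
round 1: derive path(j,h) via R0 from blue(j,h)
round 1: derive path(j,j) via R0 from blue(j,j)
round 1: derive path(b,j) via R2 from blue(b,b), parent(b,j)
round 1: derive path(c,b) via R2 from blue(c,d), parent(d,b)
round 1: derive path(d,b) via R2 from blue(d,d), parent(d,b)
round 1: derive path(h,j) via R2 from blue(h,b), parent(b,j)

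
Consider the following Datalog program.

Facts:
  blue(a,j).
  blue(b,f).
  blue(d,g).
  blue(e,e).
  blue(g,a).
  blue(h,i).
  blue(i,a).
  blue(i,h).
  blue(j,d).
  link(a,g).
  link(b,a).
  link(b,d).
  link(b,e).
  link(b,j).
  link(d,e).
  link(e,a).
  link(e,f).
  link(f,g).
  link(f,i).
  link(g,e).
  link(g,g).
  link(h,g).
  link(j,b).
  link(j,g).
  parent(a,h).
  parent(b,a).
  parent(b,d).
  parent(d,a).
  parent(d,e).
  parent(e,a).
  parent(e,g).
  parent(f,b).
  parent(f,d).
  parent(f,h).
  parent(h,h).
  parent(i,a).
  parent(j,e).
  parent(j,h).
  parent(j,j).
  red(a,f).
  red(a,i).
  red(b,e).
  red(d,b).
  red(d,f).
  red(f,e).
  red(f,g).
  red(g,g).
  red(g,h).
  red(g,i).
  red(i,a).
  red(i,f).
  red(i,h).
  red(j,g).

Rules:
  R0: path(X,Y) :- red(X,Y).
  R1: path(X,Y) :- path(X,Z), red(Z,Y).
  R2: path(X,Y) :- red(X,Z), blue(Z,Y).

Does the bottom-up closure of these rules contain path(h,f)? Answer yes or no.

no

round 1: derive path(a,f) via R0 from red(a,f)
round 1: derive path(a,i) via R0 from red(a,i)
round 1: derive path(b,e) via R0 from red(b,e)
round 1: derive path(d,b) via R0 from red(d,b)
round 1: derive path(d,f) via R0 from red(d,f)
round 1: derive path(f,e) via R0 from red(f,e)
round 1: derive path(f,g) via R0 from red(f,g)
round 1: derive path(g,g) via R0 from red(g,g)
round 1: derive path(g,h) via R0 from red(g,h)
round 1: derive path(g,i) via R0 from red(g,i)
round 1: derive path(i,a) via R0 from red(i,a)
round 1: derive path(i,f) via R0 from red(i,f)
round 1: derive path(i,h) via R0 from red(i,h)
round 1: derive path(j,g) via R0 from red(j,g)
round 1: derive path(a,a) via R2 from red(a,i), blue(i,a)
round 1: derive path(a,h) via R2 from red(a,i), blue(i,h)
round 1: derive path(f,a) via R2 from red(f,g), blue(g,a)
round 1: derive path(g,a) via R2 from red(g,g), blue(g,a)
round 1: derive path(i,i) via R2 from red(i,h), blue(h,i)
round 1: derive path(i,j) via R2 from red(i,a), blue(a,j)
round 1: derive path(j,a) via R2 from red(j,g), blue(g,a)
round 2: derive path(a,e) via R1 from path(a,f), red(f,e)
round 2: derive path(a,g) via R1 from path(a,f), red(f,g)
round 2: derive path(d,e) via R1 from path(d,b), red(b,e)
round 2: derive path(d,g) via R1 from path(d,f), red(f,g)
round 2: derive path(f,f) via R1 from path(f,a), red(a,f)
round 2: derive path(f,h) via R1 from path(f,g), red(g,h)
round 2: derive path(f,i) via R1 from path(f,a), red(a,i)
round 2: derive path(g,f) via R1 from path(g,a), red(a,f)
round 2: derive path(i,e) via R1 from path(i,f), red(f,e)
round 2: derive path(i,g) via R1 from path(i,f), red(f,g)
round 2: derive path(j,f) via R1 from path(j,a), red(a,f)
round 2: derive path(j,h) via R1 from path(j,g), red(g,h)
round 2: derive path(j,i) via R1 from path(j,a), red(a,i)
round 3: derive path(d,h) via R1 from path(d,g), red(g,h)
round 3: derive path(d,i) via R1 from path(d,g), red(g,i)
round 3: derive path(g,e) via R1 from path(g,f), red(f,e)
round 3: derive path(j,e) via R1 from path(j,f), red(f,e)
round 4: derive path(d,a) via R1 from path(d,i), red(i,a)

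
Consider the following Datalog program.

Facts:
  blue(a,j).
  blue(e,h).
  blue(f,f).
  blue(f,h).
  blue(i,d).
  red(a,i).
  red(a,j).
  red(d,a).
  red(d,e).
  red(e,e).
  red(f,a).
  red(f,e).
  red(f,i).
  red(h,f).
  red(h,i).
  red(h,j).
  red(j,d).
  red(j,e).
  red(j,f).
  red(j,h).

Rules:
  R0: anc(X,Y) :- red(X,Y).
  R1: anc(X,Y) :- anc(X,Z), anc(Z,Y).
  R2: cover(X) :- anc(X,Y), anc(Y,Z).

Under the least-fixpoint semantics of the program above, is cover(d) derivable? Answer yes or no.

yes

round 1: derive anc(a,i) via R0 from red(a,i)
round 1: derive anc(a,j) via R0 from red(a,j)
round 1: derive anc(d,a) via R0 from red(d,a)
round 1: derive anc(d,e) via R0 from red(d,e)
round 1: derive anc(e,e) via R0 from red(e,e)
round 1: derive anc(f,a) via R0 from red(f,a)
round 1: derive anc(f,e) via R0 from red(f,e)
round 1: derive anc(f,i) via R0 from red(f,i)
round 1: derive anc(h,f) via R0 from red(h,f)
round 1: derive anc(h,i) via R0 from red(h,i)
round 1: derive anc(h,j) via R0 from red(h,j)
round 1: derive anc(j,d) via R0 from red(j,d)
round 1: derive anc(j,e) via R0 from red(j,e)
round 1: derive anc(j,f) via R0 from red(j,f)
round 1: derive anc(j,h) via R0 from red(j,h)
round 2: derive anc(a,d) via R1 from anc(a,j), anc(j,d)
round 2: derive anc(a,e) via R1 from anc(a,j), anc(j,e)
round 2: derive anc(a,f) via R1 from anc(a,j), anc(j,f)
round 2: derive anc(a,h) via R1 from anc(a,j), anc(j,h)
round 2: derive anc(d,i) via R1 from anc(d,a), anc(a,i)
round 2: derive anc(d,j) via R1 from anc(d,a), anc(a,j)
round 2: derive anc(f,j) via R1 from anc(f,a), anc(a,j)
round 2: derive anc(h,a) via R1 from anc(h,f), anc(f,a)
round 2: derive anc(h,d) via R1 from anc(h,j), anc(j,d)
round 2: derive anc(h,e) via R1 from anc(h,f), anc(f,e)
round 2: derive anc(h,h) via R1 from anc(h,j), anc(j,h)
round 2: derive anc(j,a) via R1 from anc(j,d), anc(d,a)
round 2: derive anc(j,i) via R1 from anc(j,f), anc(f,i)
round 2: derive anc(j,j) via R1 from anc(j,h), anc(h,j)
round 2: derive cover(a) via R2 from anc(a,j), anc(j,d)
round 2: derive cover(d) via R2 from anc(d,a), anc(a,i)
round 2: derive cover(e) via R2 from anc(e,e), anc(e,e)
round 2: derive cover(f) via R2 from anc(f,a), anc(a,i)
round 2: derive cover(h) via R2 from anc(h,f), anc(f,a)
round 2: derive cover(j) via R2 from anc(j,d), anc(d,a)
round 3: derive anc(a,a) via R1 from anc(a,d), anc(d,a)
round 3: derive anc(d,d) via R1 from anc(d,a), anc(a,d)
round 3: derive anc(d,f) via R1 from anc(d,a), anc(a,f)
round 3: derive anc(d,h) via R1 from anc(d,a), anc(a,h)
round 3: derive anc(f,d) via R1 from anc(f,a), anc(a,d)
round 3: derive anc(f,f) via R1 from anc(f,a), anc(a,f)
round 3: derive anc(f,h) via R1 from anc(f,a), anc(a,h)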